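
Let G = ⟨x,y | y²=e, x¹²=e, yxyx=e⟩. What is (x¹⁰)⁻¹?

The order of (x¹⁰) is 6 (smallest k with (x¹⁰)ᵏ = e), so (x¹⁰)⁻¹ = (x¹⁰)⁵ = x².
Check: (x¹⁰) · (x²) → (x¹⁰) · x² = e, giving e as required.

Answer: x²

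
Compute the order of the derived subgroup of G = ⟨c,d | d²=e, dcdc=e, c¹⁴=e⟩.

G' = [G, G] is generated by all commutators. The generator-pair commutators are: [c, d] = c².
The subgroup they normally generate is {e, c², c⁴, c⁶, c⁸, c¹⁰, c¹²}, of order 7.
Check: |G/G'| = 28/7 = 4 is the order of the abelianisation.

Answer: 7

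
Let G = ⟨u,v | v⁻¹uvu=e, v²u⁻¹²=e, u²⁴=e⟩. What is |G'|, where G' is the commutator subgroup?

G' = [G, G] is generated by all commutators. The generator-pair commutators are: [u, v] = u².
The subgroup they normally generate is {e, u², u⁴, u⁶, u⁸, u¹⁰, u¹², u¹⁴, u¹⁶, u¹⁸, u²⁰, u²²}, of order 12.
Check: |G/G'| = 48/12 = 4 is the order of the abelianisation.

Answer: 12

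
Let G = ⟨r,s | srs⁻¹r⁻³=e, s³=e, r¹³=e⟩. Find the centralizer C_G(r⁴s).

⟨r⁴s⟩ ⊆ C_G(r⁴s) since powers of r⁴s commute with r⁴s; so |C_G(r⁴s)| ≥ |⟨r⁴s⟩| = 3.
By orbit–stabilizer, |C_G(r⁴s)| = |G| / |conj. class of r⁴s| = 39 / 13 = 3.
The 3 elements commuting with r⁴s are {e, r⁴s, r³s²}.

Answer: {e, r⁴s, r³s²}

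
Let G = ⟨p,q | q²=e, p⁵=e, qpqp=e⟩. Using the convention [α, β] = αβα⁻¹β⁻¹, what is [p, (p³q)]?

[p, (p³q)] = p·(p³q)·p⁻¹·(p³q)⁻¹.
  p · (p³q) = p⁴q
  (p⁴q) · (p⁴) = q
  q · (p³q) = p²

Answer: p²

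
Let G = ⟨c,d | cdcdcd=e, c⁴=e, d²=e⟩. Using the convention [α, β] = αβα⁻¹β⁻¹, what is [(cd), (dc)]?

[(cd), (dc)] = (cd)·(dc)·(cd)⁻¹·(dc)⁻¹.
  (cd) · (dc) = c²
  (c²) · (dc³) = c²dc³
  (c²dc³) · (c³d) = c²dc²d

Answer: c²dc²d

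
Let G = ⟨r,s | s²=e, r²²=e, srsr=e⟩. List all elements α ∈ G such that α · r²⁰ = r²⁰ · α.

⟨r²⁰⟩ ⊆ C_G(r²⁰) since powers of r²⁰ commute with r²⁰; so |C_G(r²⁰)| ≥ |⟨r²⁰⟩| = 11.
By orbit–stabilizer, |C_G(r²⁰)| = |G| / |conj. class of r²⁰| = 44 / 2 = 22.
The 22 elements commuting with r²⁰ are {e, r, r², r³, r⁴, r⁵, r⁶, r⁷, r⁸, r⁹, r¹⁰, r¹¹, r¹², r¹³, r¹⁴, r¹⁵, r¹⁶, r¹⁷, r¹⁸, r¹⁹, r²⁰, r²¹}.

Answer: {e, r, r², r³, r⁴, r⁵, r⁶, r⁷, r⁸, r⁹, r¹⁰, r¹¹, r¹², r¹³, r¹⁴, r¹⁵, r¹⁶, r¹⁷, r¹⁸, r¹⁹, r²⁰, r²¹}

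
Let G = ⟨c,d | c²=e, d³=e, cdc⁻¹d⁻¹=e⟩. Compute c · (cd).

Compute c · (cd) by multiplying left to right and reducing via the relations at each step:
  c · c = e
  e · d = d

Answer: d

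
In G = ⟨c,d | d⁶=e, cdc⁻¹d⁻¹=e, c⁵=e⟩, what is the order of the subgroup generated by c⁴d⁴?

|⟨c⁴d⁴⟩| equals the order of c⁴d⁴. Compute successive powers until reaching e:
  (c⁴d⁴)¹ = c⁴d⁴, (c⁴d⁴)² = c³d², (c⁴d⁴)³ = c², (c⁴d⁴)⁴ = cd⁴, (c⁴d⁴)⁵ = d², (c⁴d⁴)⁶ = c⁴, (c⁴d⁴)⁷ = c³d⁴, (c⁴d⁴)⁸ = c²d², (c⁴d⁴)⁹ = c, (c⁴d⁴)¹⁰ = d⁴, (c⁴d⁴)¹¹ = c⁴d², (c⁴d⁴)¹² = c³, (c⁴d⁴)¹³ = c²d⁴, (c⁴d⁴)¹⁴ = cd², (c⁴d⁴)¹⁵ = e.
The smallest positive k with (c⁴d⁴)ᵏ = e is 15, so |⟨c⁴d⁴⟩| = 15.

Answer: 15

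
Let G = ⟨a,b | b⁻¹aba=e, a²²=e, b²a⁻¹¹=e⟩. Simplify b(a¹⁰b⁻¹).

Compute b · (a¹⁰b⁻¹) by multiplying left to right and reducing via the relations at each step:
  b · a¹⁰ = ab⁻¹
  (ab⁻¹) · b⁻¹ = a¹²

Answer: a¹²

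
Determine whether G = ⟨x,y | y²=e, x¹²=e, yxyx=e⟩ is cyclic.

Every cyclic group is abelian. But x·y = xy while y·x = x¹¹y, so x·y ≠ y·x and G is not abelian. Hence G is not cyclic.

Answer: No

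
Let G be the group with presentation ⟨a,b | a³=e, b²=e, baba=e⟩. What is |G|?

Enumerate words in the generators, reducing via the relations: the distinct elements are
  {a, b, e, ab, a², a²b}.
No further products give new elements, so |G| = 6.

Answer: 6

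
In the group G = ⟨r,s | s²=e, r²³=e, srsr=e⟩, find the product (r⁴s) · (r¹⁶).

Compute (r⁴s) · (r¹⁶) by multiplying left to right and reducing via the relations at each step:
  (r⁴s) · r¹⁶ = r¹¹s

Answer: r¹¹s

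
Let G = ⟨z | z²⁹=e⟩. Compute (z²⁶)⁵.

Compute successive powers of (z²⁶), reducing at each step:
  (z²⁶)²: (z²⁶) · z²⁶ = z²³
  (z²⁶)³: (z²³) · z²⁶ = z²⁰
  (z²⁶)⁴: (z²⁰) · z²⁶ = z¹⁷
  (z²⁶)⁵: (z¹⁷) · z²⁶ = z¹⁴

Answer: z¹⁴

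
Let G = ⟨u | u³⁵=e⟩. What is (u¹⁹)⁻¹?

The order of (u¹⁹) is 35 (smallest k with (u¹⁹)ᵏ = e), so (u¹⁹)⁻¹ = (u¹⁹)³⁴ = u¹⁶.
Check: (u¹⁹) · (u¹⁶) → (u¹⁹) · u¹⁶ = e, giving e as required.

Answer: u¹⁶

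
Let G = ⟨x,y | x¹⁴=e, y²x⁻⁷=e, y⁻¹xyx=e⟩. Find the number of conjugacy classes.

The conjugacy classes (representative and size) are:
  [e] (size 1), [x¹³] (size 2), [x¹²] (size 2), [x¹¹] (size 2), [x⁴] (size 2), [x⁵] (size 2), [x⁸] (size 2), [x⁷] (size 1), [x⁵y⁻¹] (size 7), [x⁵y] (size 7).
Class equation: 1 + 2 + 2 + 2 + 2 + 2 + 2 + 1 + 7 + 7 = 28 = |G|. So G has 10 conjugacy classes.

Answer: 10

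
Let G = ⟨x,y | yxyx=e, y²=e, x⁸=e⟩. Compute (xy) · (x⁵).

Compute (xy) · (x⁵) by multiplying left to right and reducing via the relations at each step:
  (xy) · x⁵ = x⁴y

Answer: x⁴y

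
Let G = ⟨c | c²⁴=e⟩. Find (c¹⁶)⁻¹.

The order of (c¹⁶) is 3 (smallest k with (c¹⁶)ᵏ = e), so (c¹⁶)⁻¹ = (c¹⁶)² = c⁸.
Check: (c¹⁶) · (c⁸) → (c¹⁶) · c⁸ = e, giving e as required.

Answer: c⁸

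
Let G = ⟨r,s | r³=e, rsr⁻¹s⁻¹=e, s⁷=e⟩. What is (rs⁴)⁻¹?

The order of (rs⁴) is 21 (smallest k with (rs⁴)ᵏ = e), so (rs⁴)⁻¹ = (rs⁴)²⁰ = r²s³.
Check: (rs⁴) · (r²s³) → (rs⁴) · r² = s⁴;   (s⁴) · s³ = e, giving e as required.

Answer: r²s³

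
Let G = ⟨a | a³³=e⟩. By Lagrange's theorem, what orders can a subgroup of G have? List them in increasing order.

|G| = 33 = 3 · 11. By Lagrange's theorem the order of any subgroup divides 33; the divisors of 33 are 1, 3, 11, 33.

Answer: 1, 3, 11, 33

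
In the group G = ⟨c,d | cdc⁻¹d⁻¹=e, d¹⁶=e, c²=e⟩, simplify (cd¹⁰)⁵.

Compute successive powers of (cd¹⁰), reducing at each step:
  (cd¹⁰)²: (cd¹⁰) · c = d¹⁰;   (d¹⁰) · d¹⁰ = d⁴
  (cd¹⁰)³: (d⁴) · c = cd⁴;   (cd⁴) · d¹⁰ = cd¹⁴
  (cd¹⁰)⁴: (cd¹⁴) · c = d¹⁴;   (d¹⁴) · d¹⁰ = d⁸
  (cd¹⁰)⁵: (d⁸) · c = cd⁸;   (cd⁸) · d¹⁰ = cd²

Answer: cd²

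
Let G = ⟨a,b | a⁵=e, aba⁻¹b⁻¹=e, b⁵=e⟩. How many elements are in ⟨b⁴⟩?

|⟨b⁴⟩| equals the order of b⁴. Compute successive powers until reaching e:
  (b⁴)¹ = b⁴, (b⁴)² = b³, (b⁴)³ = b², (b⁴)⁴ = b, (b⁴)⁵ = e.
The smallest positive k with (b⁴)ᵏ = e is 5, so |⟨b⁴⟩| = 5.

Answer: 5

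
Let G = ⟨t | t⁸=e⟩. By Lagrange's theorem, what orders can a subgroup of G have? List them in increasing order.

|G| = 8 = 2³. By Lagrange's theorem the order of any subgroup divides 8; the divisors of 8 are 1, 2, 4, 8.

Answer: 1, 2, 4, 8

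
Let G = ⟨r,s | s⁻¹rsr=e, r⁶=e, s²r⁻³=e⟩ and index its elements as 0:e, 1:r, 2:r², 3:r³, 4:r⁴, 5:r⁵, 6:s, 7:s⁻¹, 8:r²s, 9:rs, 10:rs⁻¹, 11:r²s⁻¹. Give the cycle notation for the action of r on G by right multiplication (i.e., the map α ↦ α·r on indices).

(0 1 2 3 4 5)(6 11 10 7 8 9)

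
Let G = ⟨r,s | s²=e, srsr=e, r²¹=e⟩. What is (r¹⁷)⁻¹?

The order of (r¹⁷) is 21 (smallest k with (r¹⁷)ᵏ = e), so (r¹⁷)⁻¹ = (r¹⁷)²⁰ = r⁴.
Check: (r¹⁷) · (r⁴) → (r¹⁷) · r⁴ = e, giving e as required.

Answer: r⁴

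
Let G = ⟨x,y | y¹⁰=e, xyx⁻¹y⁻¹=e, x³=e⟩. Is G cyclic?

|G| = 30. The element xy has order 30 (its powers give 30 distinct elements), so ⟨xy⟩ = G and G is cyclic.

Answer: Yes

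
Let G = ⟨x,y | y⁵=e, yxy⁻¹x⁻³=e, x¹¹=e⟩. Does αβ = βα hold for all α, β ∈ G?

x·y = xy but y·x = x³y, so x·y ≠ y·x and G is not abelian.

Answer: No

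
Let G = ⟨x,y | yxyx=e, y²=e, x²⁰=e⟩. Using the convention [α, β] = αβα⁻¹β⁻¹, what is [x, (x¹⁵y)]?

[x, (x¹⁵y)] = x·(x¹⁵y)·x⁻¹·(x¹⁵y)⁻¹.
  x · (x¹⁵y) = x¹⁶y
  (x¹⁶y) · (x¹⁹) = x¹⁷y
  (x¹⁷y) · (x¹⁵y) = x²

Answer: x²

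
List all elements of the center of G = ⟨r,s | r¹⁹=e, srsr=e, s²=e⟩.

An element z ∈ Z(G) iff z commutes with every generator.
For example e is central: e·r = r = r·e; e·s = s = s·e.
Whereas r ∉ Z(G) since r·s = rs ≠ r¹⁸s = s·r.
Checking each of the 38 elements this way gives Z(G) = {e}, of order 1.

Answer: {e}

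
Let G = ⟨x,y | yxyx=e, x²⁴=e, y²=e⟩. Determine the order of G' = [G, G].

G' = [G, G] is generated by all commutators. The generator-pair commutators are: [x, y] = x².
The subgroup they normally generate is {e, x², x⁴, x⁶, x⁸, x¹⁰, x¹², x¹⁴, x¹⁶, x¹⁸, x²⁰, x²²}, of order 12.
Check: |G/G'| = 48/12 = 4 is the order of the abelianisation.

Answer: 12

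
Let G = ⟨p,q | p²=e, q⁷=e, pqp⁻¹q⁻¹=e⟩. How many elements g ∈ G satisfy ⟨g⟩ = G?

G is cyclic of order 14. An element generates G iff its order is 14, and a cyclic group of order 14 has exactly φ(14) = 6 such elements.

Answer: 6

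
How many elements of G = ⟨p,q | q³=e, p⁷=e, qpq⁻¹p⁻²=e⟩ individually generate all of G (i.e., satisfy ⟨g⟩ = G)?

⟨g⟩ = G would require ord(g) = |G| = 21, but the maximum element order in G is 7 < 21. So G is not cyclic and no single element generates it: the count is 0.

Answer: 0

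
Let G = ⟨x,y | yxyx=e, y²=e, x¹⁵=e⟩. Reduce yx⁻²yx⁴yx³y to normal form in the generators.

Multiply left to right, reducing at each step:
  y · x⁻² = x²y
  (x²y) · y = x²
  (x²) · x⁴ = x⁶
  (x⁶) · y = x⁶y
  (x⁶y) · x³ = x³y
  (x³y) · y = x³

Answer: x³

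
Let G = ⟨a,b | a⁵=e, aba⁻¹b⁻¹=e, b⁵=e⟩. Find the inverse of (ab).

The order of (ab) is 5 (smallest k with (ab)ᵏ = e), so (ab)⁻¹ = (ab)⁴ = a⁴b⁴.
Check: (ab) · (a⁴b⁴) → (ab) · a⁴ = b;   b · b⁴ = e, giving e as required.

Answer: a⁴b⁴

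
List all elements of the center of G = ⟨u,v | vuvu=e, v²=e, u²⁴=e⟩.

An element z ∈ Z(G) iff z commutes with every generator.
For example u¹² is central: (u¹²)·u = u¹³ = u·(u¹²); (u¹²)·v = u¹²v = v·(u¹²).
Whereas u ∉ Z(G) since u·v = uv ≠ u²³v = v·u.
Checking each of the 48 elements this way gives Z(G) = {e, u¹²}, of order 2.

Answer: {e, u¹²}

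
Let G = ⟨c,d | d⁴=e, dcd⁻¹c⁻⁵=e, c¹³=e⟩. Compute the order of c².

Compute successive powers until reaching e:
  (c²)¹ = c², (c²)² = c⁴, (c²)³ = c⁶, (c²)⁴ = c⁸, (c²)⁵ = c¹⁰, (c²)⁶ = c¹², (c²)⁷ = c, (c²)⁸ = c³, (c²)⁹ = c⁵, (c²)¹⁰ = c⁷, (c²)¹¹ = c⁹, (c²)¹² = c¹¹, (c²)¹³ = e.
The smallest positive k with (c²)ᵏ = e is 13.

Answer: 13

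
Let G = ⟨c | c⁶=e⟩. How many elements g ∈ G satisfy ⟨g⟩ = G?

G is cyclic of order 6. An element generates G iff its order is 6, and a cyclic group of order 6 has exactly φ(6) = 2 such elements.

Answer: 2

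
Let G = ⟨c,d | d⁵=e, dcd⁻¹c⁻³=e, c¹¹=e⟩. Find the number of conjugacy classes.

The conjugacy classes (representative and size) are:
  [e] (size 1), [c³] (size 5), [c⁶] (size 5), [c⁷d] (size 11), [c⁹d²] (size 11), [c⁷d³] (size 11), [c⁷d⁴] (size 11).
Class equation: 1 + 5 + 5 + 11 + 11 + 11 + 11 = 55 = |G|. So G has 7 conjugacy classes.

Answer: 7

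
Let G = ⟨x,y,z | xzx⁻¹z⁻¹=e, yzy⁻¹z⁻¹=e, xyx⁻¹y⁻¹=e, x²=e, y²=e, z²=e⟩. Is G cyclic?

|G| = 8, but the maximum element order in G is 2 < 8. No single element generates all of G, so G is not cyclic.

Answer: No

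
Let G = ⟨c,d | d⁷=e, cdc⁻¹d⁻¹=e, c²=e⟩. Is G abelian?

Each pair of generators commutes: c·d = cd = d·c. Since the generators pairwise commute, every element of G commutes with every other, so G is abelian.

Answer: Yes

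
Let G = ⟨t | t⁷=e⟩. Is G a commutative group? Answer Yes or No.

G has a single generator, so G is cyclic and hence abelian.

Answer: Yes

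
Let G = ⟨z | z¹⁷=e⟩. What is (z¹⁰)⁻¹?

The order of (z¹⁰) is 17 (smallest k with (z¹⁰)ᵏ = e), so (z¹⁰)⁻¹ = (z¹⁰)¹⁶ = z⁷.
Check: (z¹⁰) · (z⁷) → (z¹⁰) · z⁷ = e, giving e as required.

Answer: z⁷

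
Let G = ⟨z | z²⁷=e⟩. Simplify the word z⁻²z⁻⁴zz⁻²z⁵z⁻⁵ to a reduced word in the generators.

Multiply left to right, reducing at each step:
  (z²⁵) · z⁻⁴ = z²¹
  (z²¹) · z = z²²
  (z²²) · z⁻² = z²⁰
  (z²⁰) · z⁵ = z²⁵
  (z²⁵) · z⁻⁵ = z²⁰

Answer: z²⁰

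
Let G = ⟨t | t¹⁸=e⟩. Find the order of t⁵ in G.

Compute successive powers until reaching e:
  (t⁵)¹ = t⁵, (t⁵)² = t¹⁰, (t⁵)³ = t¹⁵, (t⁵)⁴ = t², (t⁵)⁵ = t⁷, (t⁵)⁶ = t¹², (t⁵)⁷ = t¹⁷, (t⁵)⁸ = t⁴, (t⁵)⁹ = t⁹, (t⁵)¹⁰ = t¹⁴, (t⁵)¹¹ = t, (t⁵)¹² = t⁶, (t⁵)¹³ = t¹¹, (t⁵)¹⁴ = t¹⁶, (t⁵)¹⁵ = t³, (t⁵)¹⁶ = t⁸, (t⁵)¹⁷ = t¹³, (t⁵)¹⁸ = e.
The smallest positive k with (t⁵)ᵏ = e is 18.

Answer: 18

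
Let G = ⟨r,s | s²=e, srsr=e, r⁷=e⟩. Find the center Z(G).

An element z ∈ Z(G) iff z commutes with every generator.
For example e is central: e·r = r = r·e; e·s = s = s·e.
Whereas r ∉ Z(G) since r·s = rs ≠ r⁶s = s·r.
Checking each of the 14 elements this way gives Z(G) = {e}, of order 1.

Answer: {e}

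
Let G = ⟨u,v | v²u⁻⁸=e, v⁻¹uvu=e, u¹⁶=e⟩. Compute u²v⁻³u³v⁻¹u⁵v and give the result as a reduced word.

Multiply left to right, reducing at each step:
  (u²) · v⁻³ = u²v
  (u²v) · u³ = u⁷v⁻¹
  (u⁷v⁻¹) · v⁻¹ = u¹⁵
  (u¹⁵) · u⁵ = u⁴
  (u⁴) · v = u⁴v

Answer: u⁴v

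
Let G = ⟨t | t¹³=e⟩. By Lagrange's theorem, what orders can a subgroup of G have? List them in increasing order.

|G| = 13 = 13. By Lagrange's theorem the order of any subgroup divides 13; the divisors of 13 are 1, 13.

Answer: 1, 13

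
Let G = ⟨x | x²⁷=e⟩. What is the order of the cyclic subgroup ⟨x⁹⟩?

|⟨x⁹⟩| equals the order of x⁹. Compute successive powers until reaching e:
  (x⁹)¹ = x⁹, (x⁹)² = x¹⁸, (x⁹)³ = e.
The smallest positive k with (x⁹)ᵏ = e is 3, so |⟨x⁹⟩| = 3.

Answer: 3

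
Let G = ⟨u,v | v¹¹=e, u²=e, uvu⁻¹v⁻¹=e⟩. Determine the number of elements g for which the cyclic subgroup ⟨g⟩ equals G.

G is cyclic of order 22. An element generates G iff its order is 22, and a cyclic group of order 22 has exactly φ(22) = 10 such elements.

Answer: 10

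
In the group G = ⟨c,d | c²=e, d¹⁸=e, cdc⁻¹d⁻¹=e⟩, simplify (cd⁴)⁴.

Compute successive powers of (cd⁴), reducing at each step:
  (cd⁴)²: (cd⁴) · c = d⁴;   (d⁴) · d⁴ = d⁸
  (cd⁴)³: (d⁸) · c = cd⁸;   (cd⁸) · d⁴ = cd¹²
  (cd⁴)⁴: (cd¹²) · c = d¹²;   (d¹²) · d⁴ = d¹⁶

Answer: d¹⁶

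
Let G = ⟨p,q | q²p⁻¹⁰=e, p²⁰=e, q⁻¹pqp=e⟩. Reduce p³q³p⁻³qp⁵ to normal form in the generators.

Multiply left to right, reducing at each step:
  (p³) · q³ = p³q⁻¹
  (p³q⁻¹) · p⁻³ = p⁶q⁻¹
  (p⁶q⁻¹) · q = p⁶
  (p⁶) · p⁵ = p¹¹

Answer: p¹¹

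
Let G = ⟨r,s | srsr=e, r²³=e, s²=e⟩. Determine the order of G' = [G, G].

G' = [G, G] is generated by all commutators. The generator-pair commutators are: [r, s] = r².
The subgroup they normally generate is {e, r, r², r³, r⁴, r⁵, r⁶, r⁷, r⁸, r⁹, r¹⁰, r¹¹, r¹², r¹³, r¹⁴, r¹⁵, r¹⁶, r¹⁷, r¹⁸, r¹⁹, r²⁰, r²¹, r²²}, of order 23.
Check: |G/G'| = 46/23 = 2 is the order of the abelianisation.

Answer: 23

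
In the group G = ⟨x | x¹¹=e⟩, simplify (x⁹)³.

Compute successive powers of (x⁹), reducing at each step:
  (x⁹)²: (x⁹) · x⁹ = x⁷
  (x⁹)³: (x⁷) · x⁹ = x⁵

Answer: x⁵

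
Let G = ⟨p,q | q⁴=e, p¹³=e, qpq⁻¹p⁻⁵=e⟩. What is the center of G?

An element z ∈ Z(G) iff z commutes with every generator.
For example e is central: e·p = p = p·e; e·q = q = q·e.
Whereas p ∉ Z(G) since p·q = pq ≠ p⁵q = q·p.
Checking each of the 52 elements this way gives Z(G) = {e}, of order 1.

Answer: {e}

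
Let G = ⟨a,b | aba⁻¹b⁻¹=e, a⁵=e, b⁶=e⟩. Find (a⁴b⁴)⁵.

Compute successive powers of (a⁴b⁴), reducing at each step:
  (a⁴b⁴)²: (a⁴b⁴) · a⁴ = a³b⁴;   (a³b⁴) · b⁴ = a³b²
  (a⁴b⁴)³: (a³b²) · a⁴ = a²b²;   (a²b²) · b⁴ = a²
  (a⁴b⁴)⁴: (a²) · a⁴ = a;   a · b⁴ = ab⁴
  (a⁴b⁴)⁵: (ab⁴) · a⁴ = b⁴;   (b⁴) · b⁴ = b²

Answer: b²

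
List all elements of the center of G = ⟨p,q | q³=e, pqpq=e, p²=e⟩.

An element z ∈ Z(G) iff z commutes with every generator.
For example e is central: e·p = p = p·e; e·q = q = q·e.
Whereas p ∉ Z(G) since p·q = pq ≠ pq² = q·p.
Checking each of the 6 elements this way gives Z(G) = {e}, of order 1.

Answer: {e}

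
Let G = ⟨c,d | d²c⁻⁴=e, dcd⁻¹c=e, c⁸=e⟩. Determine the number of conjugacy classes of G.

The conjugacy classes (representative and size) are:
  [e] (size 1), [c⁷] (size 2), [c²] (size 2), [c⁵] (size 2), [c⁴] (size 1), [c²d⁻¹] (size 4), [c³d] (size 4).
Class equation: 1 + 2 + 2 + 2 + 1 + 4 + 4 = 16 = |G|. So G has 7 conjugacy classes.

Answer: 7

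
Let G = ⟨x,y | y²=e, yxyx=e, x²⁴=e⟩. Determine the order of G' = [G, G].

G' = [G, G] is generated by all commutators. The generator-pair commutators are: [x, y] = x².
The subgroup they normally generate is {e, x², x⁴, x⁶, x⁸, x¹⁰, x¹², x¹⁴, x¹⁶, x¹⁸, x²⁰, x²²}, of order 12.
Check: |G/G'| = 48/12 = 4 is the order of the abelianisation.

Answer: 12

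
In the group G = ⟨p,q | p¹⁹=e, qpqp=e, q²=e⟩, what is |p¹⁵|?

Compute successive powers until reaching e:
  (p¹⁵)¹ = p¹⁵, (p¹⁵)² = p¹¹, (p¹⁵)³ = p⁷, (p¹⁵)⁴ = p³, (p¹⁵)⁵ = p¹⁸, (p¹⁵)⁶ = p¹⁴, (p¹⁵)⁷ = p¹⁰, (p¹⁵)⁸ = p⁶, (p¹⁵)⁹ = p², (p¹⁵)¹⁰ = p¹⁷, (p¹⁵)¹¹ = p¹³, (p¹⁵)¹² = p⁹, (p¹⁵)¹³ = p⁵, (p¹⁵)¹⁴ = p, (p¹⁵)¹⁵ = p¹⁶, (p¹⁵)¹⁶ = p¹², (p¹⁵)¹⁷ = p⁸, (p¹⁵)¹⁸ = p⁴, (p¹⁵)¹⁹ = e.
The smallest positive k with (p¹⁵)ᵏ = e is 19.

Answer: 19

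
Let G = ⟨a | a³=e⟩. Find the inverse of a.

The order of a is 3 (smallest k with aᵏ = e), so a⁻¹ = a² = a².
Check: a · (a²) → a · a² = e, giving e as required.

Answer: a²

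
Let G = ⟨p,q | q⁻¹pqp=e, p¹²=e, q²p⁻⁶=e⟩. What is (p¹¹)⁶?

Compute successive powers of (p¹¹), reducing at each step:
  (p¹¹)²: (p¹¹) · p¹¹ = p¹⁰
  (p¹¹)³: (p¹⁰) · p¹¹ = p⁹
  (p¹¹)⁴: (p⁹) · p¹¹ = p⁸
  (p¹¹)⁵: (p⁸) · p¹¹ = p⁷
  (p¹¹)⁶: (p⁷) · p¹¹ = p⁶

Answer: p⁶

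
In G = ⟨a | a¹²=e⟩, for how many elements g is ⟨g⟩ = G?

G is cyclic of order 12. An element generates G iff its order is 12, and a cyclic group of order 12 has exactly φ(12) = 4 such elements.

Answer: 4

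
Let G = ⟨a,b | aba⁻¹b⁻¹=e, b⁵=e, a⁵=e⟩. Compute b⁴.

Compute successive powers of b, reducing at each step:
  b²: b · b = b²
  b³: (b²) · b = b³
  b⁴: (b³) · b = b⁴

Answer: b⁴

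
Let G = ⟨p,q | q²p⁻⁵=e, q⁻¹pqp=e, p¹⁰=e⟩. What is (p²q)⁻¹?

The order of (p²q) is 4 (smallest k with (p²q)ᵏ = e), so (p²q)⁻¹ = (p²q)³ = p²q⁻¹.
Check: (p²q) · (p²q⁻¹) → (p²q) · p² = q;   q · q⁻¹ = e, giving e as required.

Answer: p²q⁻¹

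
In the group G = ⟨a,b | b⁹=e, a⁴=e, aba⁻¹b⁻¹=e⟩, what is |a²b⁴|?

Compute successive powers until reaching e:
  (a²b⁴)¹ = a²b⁴, (a²b⁴)² = b⁸, (a²b⁴)³ = a²b³, (a²b⁴)⁴ = b⁷, (a²b⁴)⁵ = a²b², (a²b⁴)⁶ = b⁶, (a²b⁴)⁷ = a²b, (a²b⁴)⁸ = b⁵, (a²b⁴)⁹ = a², (a²b⁴)¹⁰ = b⁴, (a²b⁴)¹¹ = a²b⁸, (a²b⁴)¹² = b³, (a²b⁴)¹³ = a²b⁷, (a²b⁴)¹⁴ = b², (a²b⁴)¹⁵ = a²b⁶, (a²b⁴)¹⁶ = b, (a²b⁴)¹⁷ = a²b⁵, (a²b⁴)¹⁸ = e.
The smallest positive k with (a²b⁴)ᵏ = e is 18.

Answer: 18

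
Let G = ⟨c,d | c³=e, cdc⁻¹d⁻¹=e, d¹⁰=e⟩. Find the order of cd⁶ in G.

Compute successive powers until reaching e:
  (cd⁶)¹ = cd⁶, (cd⁶)² = c²d², (cd⁶)³ = d⁸, (cd⁶)⁴ = cd⁴, (cd⁶)⁵ = c², (cd⁶)⁶ = d⁶, (cd⁶)⁷ = cd², (cd⁶)⁸ = c²d⁸, (cd⁶)⁹ = d⁴, (cd⁶)¹⁰ = c, (cd⁶)¹¹ = c²d⁶, (cd⁶)¹² = d², (cd⁶)¹³ = cd⁸, (cd⁶)¹⁴ = c²d⁴, (cd⁶)¹⁵ = e.
The smallest positive k with (cd⁶)ᵏ = e is 15.

Answer: 15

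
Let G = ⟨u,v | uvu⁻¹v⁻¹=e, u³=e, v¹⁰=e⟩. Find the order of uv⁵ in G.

Compute successive powers until reaching e:
  (uv⁵)¹ = uv⁵, (uv⁵)² = u², (uv⁵)³ = v⁵, (uv⁵)⁴ = u, (uv⁵)⁵ = u²v⁵, (uv⁵)⁶ = e.
The smallest positive k with (uv⁵)ᵏ = e is 6.

Answer: 6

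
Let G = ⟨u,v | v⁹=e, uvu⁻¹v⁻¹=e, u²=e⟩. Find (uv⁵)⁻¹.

The order of (uv⁵) is 18 (smallest k with (uv⁵)ᵏ = e), so (uv⁵)⁻¹ = (uv⁵)¹⁷ = uv⁴.
Check: (uv⁵) · (uv⁴) → (uv⁵) · u = v⁵;   (v⁵) · v⁴ = e, giving e as required.

Answer: uv⁴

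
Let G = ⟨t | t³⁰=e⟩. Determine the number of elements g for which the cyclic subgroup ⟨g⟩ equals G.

G is cyclic of order 30. An element generates G iff its order is 30, and a cyclic group of order 30 has exactly φ(30) = 8 such elements.

Answer: 8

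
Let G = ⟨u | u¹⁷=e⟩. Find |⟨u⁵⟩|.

|⟨u⁵⟩| equals the order of u⁵. Compute successive powers until reaching e:
  (u⁵)¹ = u⁵, (u⁵)² = u¹⁰, (u⁵)³ = u¹⁵, (u⁵)⁴ = u³, (u⁵)⁵ = u⁸, (u⁵)⁶ = u¹³, (u⁵)⁷ = u, (u⁵)⁸ = u⁶, (u⁵)⁹ = u¹¹, (u⁵)¹⁰ = u¹⁶, (u⁵)¹¹ = u⁴, (u⁵)¹² = u⁹, (u⁵)¹³ = u¹⁴, (u⁵)¹⁴ = u², (u⁵)¹⁵ = u⁷, (u⁵)¹⁶ = u¹², (u⁵)¹⁷ = e.
The smallest positive k with (u⁵)ᵏ = e is 17, so |⟨u⁵⟩| = 17.

Answer: 17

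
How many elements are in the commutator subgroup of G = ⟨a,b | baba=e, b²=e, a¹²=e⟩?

G' = [G, G] is generated by all commutators. The generator-pair commutators are: [a, b] = a².
The subgroup they normally generate is {e, a², a⁴, a⁶, a⁸, a¹⁰}, of order 6.
Check: |G/G'| = 24/6 = 4 is the order of the abelianisation.

Answer: 6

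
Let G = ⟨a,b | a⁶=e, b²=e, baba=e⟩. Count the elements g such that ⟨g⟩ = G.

⟨g⟩ = G would require ord(g) = |G| = 12, but the maximum element order in G is 6 < 12. So G is not cyclic and no single element generates it: the count is 0.

Answer: 0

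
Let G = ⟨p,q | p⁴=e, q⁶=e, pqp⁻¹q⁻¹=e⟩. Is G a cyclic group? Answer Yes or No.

|G| = 24, but the maximum element order in G is 12 < 24. No single element generates all of G, so G is not cyclic.

Answer: No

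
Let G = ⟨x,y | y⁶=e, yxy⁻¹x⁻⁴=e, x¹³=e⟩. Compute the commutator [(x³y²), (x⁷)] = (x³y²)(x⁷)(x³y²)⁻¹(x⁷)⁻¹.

[(x³y²), (x⁷)] = (x³y²)·(x⁷)·(x³y²)⁻¹·(x⁷)⁻¹.
  (x³y²) · (x⁷) = x¹¹y²
  (x¹¹y²) · (x¹²y⁴) = x⁸
  (x⁸) · (x⁶) = x

Answer: x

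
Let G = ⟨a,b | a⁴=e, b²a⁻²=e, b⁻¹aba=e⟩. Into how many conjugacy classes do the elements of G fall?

The conjugacy classes (representative and size) are:
  [e] (size 1), [a³] (size 2), [a²] (size 1), [b⁻¹] (size 2), [ab⁻¹] (size 2).
Class equation: 1 + 2 + 1 + 2 + 2 = 8 = |G|. So G has 5 conjugacy classes.

Answer: 5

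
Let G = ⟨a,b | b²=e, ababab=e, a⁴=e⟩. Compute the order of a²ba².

Compute successive powers until reaching e:
  (a²ba²)¹ = a²ba², (a²ba²)² = e.
The smallest positive k with (a²ba²)ᵏ = e is 2.

Answer: 2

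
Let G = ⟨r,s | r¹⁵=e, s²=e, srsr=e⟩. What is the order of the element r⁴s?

Compute successive powers until reaching e:
  (r⁴s)¹ = r⁴s, (r⁴s)² = e.
The smallest positive k with (r⁴s)ᵏ = e is 2.

Answer: 2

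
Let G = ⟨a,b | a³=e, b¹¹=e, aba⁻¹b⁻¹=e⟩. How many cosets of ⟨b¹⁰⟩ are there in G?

First find ord(b¹⁰) by computing successive powers:
  (b¹⁰)¹ = b¹⁰, (b¹⁰)² = b⁹, (b¹⁰)³ = b⁸, (b¹⁰)⁴ = b⁷, (b¹⁰)⁵ = b⁶, (b¹⁰)⁶ = b⁵, (b¹⁰)⁷ = b⁴, (b¹⁰)⁸ = b³, (b¹⁰)⁹ = b², (b¹⁰)¹⁰ = b, (b¹⁰)¹¹ = e.
So |⟨b¹⁰⟩| = ord(b¹⁰) = 11. With |G| = 33, by Lagrange [G : ⟨b¹⁰⟩] = 33/11 = 3.

Answer: 3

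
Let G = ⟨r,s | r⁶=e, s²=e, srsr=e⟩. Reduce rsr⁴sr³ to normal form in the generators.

Multiply left to right, reducing at each step:
  r · s = rs
  (rs) · r⁴ = r³s
  (r³s) · s = r³
  (r³) · r³ = e

Answer: e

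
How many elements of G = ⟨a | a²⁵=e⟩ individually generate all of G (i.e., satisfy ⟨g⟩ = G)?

G is cyclic of order 25. An element generates G iff its order is 25, and a cyclic group of order 25 has exactly φ(25) = 20 such elements.

Answer: 20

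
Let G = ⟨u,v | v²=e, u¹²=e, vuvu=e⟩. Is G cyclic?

Every cyclic group is abelian. But u·v = uv while v·u = u¹¹v, so u·v ≠ v·u and G is not abelian. Hence G is not cyclic.

Answer: No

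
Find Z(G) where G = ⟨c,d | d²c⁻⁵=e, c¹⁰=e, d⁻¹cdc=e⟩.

An element z ∈ Z(G) iff z commutes with every generator.
For example c⁵ is central: (c⁵)·c = c⁶ = c·(c⁵); (c⁵)·d = d⁻¹ = d·(c⁵).
Whereas c ∉ Z(G) since c·d = cd ≠ c⁴d⁻¹ = d·c.
Checking each of the 20 elements this way gives Z(G) = {e, c⁵}, of order 2.

Answer: {e, c⁵}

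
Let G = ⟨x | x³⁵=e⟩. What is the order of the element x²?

Compute successive powers until reaching e:
  (x²)¹ = x², (x²)² = x⁴, (x²)³ = x⁶, (x²)⁴ = x⁸, (x²)⁵ = x¹⁰, (x²)⁶ = x¹², (x²)⁷ = x¹⁴, (x²)⁸ = x¹⁶, (x²)⁹ = x¹⁸, (x²)¹⁰ = x²⁰, (x²)¹¹ = x²², (x²)¹² = x²⁴, (x²)¹³ = x²⁶, (x²)¹⁴ = x²⁸, (x²)¹⁵ = x³⁰, (x²)¹⁶ = x³², (x²)¹⁷ = x³⁴, (x²)¹⁸ = x, (x²)¹⁹ = x³, (x²)²⁰ = x⁵, (x²)²¹ = x⁷, (x²)²² = x⁹, (x²)²³ = x¹¹, (x²)²⁴ = x¹³, (x²)²⁵ = x¹⁵, (x²)²⁶ = x¹⁷, (x²)²⁷ = x¹⁹, (x²)²⁸ = x²¹, (x²)²⁹ = x²³, (x²)³⁰ = x²⁵, (x²)³¹ = x²⁷, (x²)³² = x²⁹, (x²)³³ = x³¹, (x²)³⁴ = x³³, (x²)³⁵ = e.
The smallest positive k with (x²)ᵏ = e is 35.

Answer: 35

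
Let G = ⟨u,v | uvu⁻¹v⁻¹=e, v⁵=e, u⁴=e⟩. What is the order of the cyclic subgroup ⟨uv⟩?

|⟨uv⟩| equals the order of uv. Compute successive powers until reaching e:
  (uv)¹ = uv, (uv)² = u²v², (uv)³ = u³v³, (uv)⁴ = v⁴, (uv)⁵ = u, (uv)⁶ = u²v, (uv)⁷ = u³v², (uv)⁸ = v³, (uv)⁹ = uv⁴, (uv)¹⁰ = u², (uv)¹¹ = u³v, (uv)¹² = v², (uv)¹³ = uv³, (uv)¹⁴ = u²v⁴, (uv)¹⁵ = u³, (uv)¹⁶ = v, (uv)¹⁷ = uv², (uv)¹⁸ = u²v³, (uv)¹⁹ = u³v⁴, (uv)²⁰ = e.
The smallest positive k with (uv)ᵏ = e is 20, so |⟨uv⟩| = 20.

Answer: 20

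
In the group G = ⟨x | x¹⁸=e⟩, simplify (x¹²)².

Compute successive powers of (x¹²), reducing at each step:
  (x¹²)²: (x¹²) · x¹² = x⁶

Answer: x⁶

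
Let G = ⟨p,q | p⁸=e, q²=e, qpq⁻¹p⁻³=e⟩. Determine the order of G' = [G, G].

G' = [G, G] is generated by all commutators. The generator-pair commutators are: [p, q] = p⁶.
The subgroup they normally generate is {e, p², p⁴, p⁶}, of order 4.
Check: |G/G'| = 16/4 = 4 is the order of the abelianisation.

Answer: 4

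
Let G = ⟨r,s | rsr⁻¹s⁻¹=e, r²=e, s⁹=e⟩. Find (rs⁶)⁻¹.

The order of (rs⁶) is 6 (smallest k with (rs⁶)ᵏ = e), so (rs⁶)⁻¹ = (rs⁶)⁵ = rs³.
Check: (rs⁶) · (rs³) → (rs⁶) · r = s⁶;   (s⁶) · s³ = e, giving e as required.

Answer: rs³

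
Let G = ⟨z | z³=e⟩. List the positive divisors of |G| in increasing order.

|G| = 3 = 3. By Lagrange's theorem the order of any subgroup divides 3; the divisors of 3 are 1, 3.

Answer: 1, 3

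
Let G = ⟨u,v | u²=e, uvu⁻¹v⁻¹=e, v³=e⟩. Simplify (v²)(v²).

Compute (v²) · (v²) by multiplying left to right and reducing via the relations at each step:
  (v²) · v² = v

Answer: v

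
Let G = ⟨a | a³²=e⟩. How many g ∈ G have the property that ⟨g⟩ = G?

G is cyclic of order 32. An element generates G iff its order is 32, and a cyclic group of order 32 has exactly φ(32) = 16 such elements.

Answer: 16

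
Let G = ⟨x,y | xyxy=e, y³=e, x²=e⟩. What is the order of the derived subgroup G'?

G' = [G, G] is generated by all commutators. The generator-pair commutators are: [x, y] = y.
The subgroup they normally generate is {e, y, y²}, of order 3.
Check: |G/G'| = 6/3 = 2 is the order of the abelianisation.

Answer: 3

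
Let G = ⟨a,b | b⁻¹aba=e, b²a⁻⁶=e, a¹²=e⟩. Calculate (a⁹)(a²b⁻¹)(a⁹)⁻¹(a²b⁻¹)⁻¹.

[(a⁹), (a²b⁻¹)] = (a⁹)·(a²b⁻¹)·(a⁹)⁻¹·(a²b⁻¹)⁻¹.
  (a⁹) · (a²b⁻¹) = a⁵b
  (a⁵b) · (a³) = a²b
  (a²b) · (a²b) = a⁶

Answer: a⁶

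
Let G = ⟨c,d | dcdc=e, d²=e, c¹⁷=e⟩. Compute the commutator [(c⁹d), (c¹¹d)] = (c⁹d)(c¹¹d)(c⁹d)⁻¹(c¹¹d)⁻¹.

[(c⁹d), (c¹¹d)] = (c⁹d)·(c¹¹d)·(c⁹d)⁻¹·(c¹¹d)⁻¹.
  (c⁹d) · (c¹¹d) = c¹⁵
  (c¹⁵) · (c⁹d) = c⁷d
  (c⁷d) · (c¹¹d) = c¹³

Answer: c¹³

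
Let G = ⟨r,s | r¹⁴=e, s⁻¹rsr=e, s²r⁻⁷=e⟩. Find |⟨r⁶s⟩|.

|⟨r⁶s⟩| equals the order of r⁶s. Compute successive powers until reaching e:
  (r⁶s)¹ = r⁶s, (r⁶s)² = r⁷, (r⁶s)³ = r⁶s⁻¹, (r⁶s)⁴ = e.
The smallest positive k with (r⁶s)ᵏ = e is 4, so |⟨r⁶s⟩| = 4.

Answer: 4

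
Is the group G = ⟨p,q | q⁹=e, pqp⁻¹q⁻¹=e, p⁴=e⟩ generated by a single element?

|G| = 36. The element pq has order 36 (its powers give 36 distinct elements), so ⟨pq⟩ = G and G is cyclic.

Answer: Yes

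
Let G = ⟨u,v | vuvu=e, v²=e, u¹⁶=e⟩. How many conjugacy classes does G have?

The conjugacy classes (representative and size) are:
  [e] (size 1), [u¹⁵] (size 2), [u²] (size 2), [u³] (size 2), [u¹²] (size 2), [u⁵] (size 2), [u⁶] (size 2), [u⁷] (size 2), [u⁸] (size 1), [u²v] (size 8), [u¹⁵v] (size 8).
Class equation: 1 + 2 + 2 + 2 + 2 + 2 + 2 + 2 + 1 + 8 + 8 = 32 = |G|. So G has 11 conjugacy classes.

Answer: 11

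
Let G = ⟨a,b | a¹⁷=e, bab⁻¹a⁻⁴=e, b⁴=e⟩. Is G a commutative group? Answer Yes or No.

a·b = ab but b·a = a⁴b, so a·b ≠ b·a and G is not abelian.

Answer: No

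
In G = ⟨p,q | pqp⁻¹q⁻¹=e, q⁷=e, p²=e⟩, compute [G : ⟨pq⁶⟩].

First find ord(pq⁶) by computing successive powers:
  (pq⁶)¹ = pq⁶, (pq⁶)² = q⁵, (pq⁶)³ = pq⁴, (pq⁶)⁴ = q³, (pq⁶)⁵ = pq², (pq⁶)⁶ = q, (pq⁶)⁷ = p, (pq⁶)⁸ = q⁶, (pq⁶)⁹ = pq⁵, (pq⁶)¹⁰ = q⁴, (pq⁶)¹¹ = pq³, (pq⁶)¹² = q², (pq⁶)¹³ = pq, (pq⁶)¹⁴ = e.
So |⟨pq⁶⟩| = ord(pq⁶) = 14. With |G| = 14, by Lagrange [G : ⟨pq⁶⟩] = 14/14 = 1.

Answer: 1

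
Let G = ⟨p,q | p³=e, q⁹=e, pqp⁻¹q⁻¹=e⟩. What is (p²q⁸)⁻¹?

The order of (p²q⁸) is 9 (smallest k with (p²q⁸)ᵏ = e), so (p²q⁸)⁻¹ = (p²q⁸)⁸ = pq.
Check: (p²q⁸) · (pq) → (p²q⁸) · p = q⁸;   (q⁸) · q = e, giving e as required.

Answer: pq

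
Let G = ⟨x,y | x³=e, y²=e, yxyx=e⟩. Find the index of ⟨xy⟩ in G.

First find ord(xy) by computing successive powers:
  (xy)¹ = xy, (xy)² = e.
So |⟨xy⟩| = ord(xy) = 2. With |G| = 6, by Lagrange [G : ⟨xy⟩] = 6/2 = 3.

Answer: 3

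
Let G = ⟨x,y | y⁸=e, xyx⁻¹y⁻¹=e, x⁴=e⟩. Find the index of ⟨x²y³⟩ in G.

First find ord(x²y³) by computing successive powers:
  (x²y³)¹ = x²y³, (x²y³)² = y⁶, (x²y³)³ = x²y, (x²y³)⁴ = y⁴, (x²y³)⁵ = x²y⁷, (x²y³)⁶ = y², (x²y³)⁷ = x²y⁵, (x²y³)⁸ = e.
So |⟨x²y³⟩| = ord(x²y³) = 8. With |G| = 32, by Lagrange [G : ⟨x²y³⟩] = 32/8 = 4.

Answer: 4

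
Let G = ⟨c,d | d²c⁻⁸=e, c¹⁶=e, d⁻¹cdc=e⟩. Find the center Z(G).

An element z ∈ Z(G) iff z commutes with every generator.
For example c⁸ is central: (c⁸)·c = c⁹ = c·(c⁸); (c⁸)·d = d⁻¹ = d·(c⁸).
Whereas c ∉ Z(G) since c·d = cd ≠ c⁷d⁻¹ = d·c.
Checking each of the 32 elements this way gives Z(G) = {e, c⁸}, of order 2.

Answer: {e, c⁸}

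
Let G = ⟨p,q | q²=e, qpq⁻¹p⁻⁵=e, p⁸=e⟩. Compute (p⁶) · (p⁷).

Compute (p⁶) · (p⁷) by multiplying left to right and reducing via the relations at each step:
  (p⁶) · p⁷ = p⁵

Answer: p⁵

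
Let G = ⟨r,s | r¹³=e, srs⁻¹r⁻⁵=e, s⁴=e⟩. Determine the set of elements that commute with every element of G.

An element z ∈ Z(G) iff z commutes with every generator.
For example e is central: e·r = r = r·e; e·s = s = s·e.
Whereas r ∉ Z(G) since r·s = rs ≠ r⁵s = s·r.
Checking each of the 52 elements this way gives Z(G) = {e}, of order 1.

Answer: {e}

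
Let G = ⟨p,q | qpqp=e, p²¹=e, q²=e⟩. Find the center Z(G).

An element z ∈ Z(G) iff z commutes with every generator.
For example e is central: e·p = p = p·e; e·q = q = q·e.
Whereas p ∉ Z(G) since p·q = pq ≠ p²⁰q = q·p.
Checking each of the 42 elements this way gives Z(G) = {e}, of order 1.

Answer: {e}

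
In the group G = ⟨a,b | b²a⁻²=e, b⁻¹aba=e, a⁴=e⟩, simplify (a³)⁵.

Compute successive powers of (a³), reducing at each step:
  (a³)²: (a³) · a³ = a²
  (a³)³: (a²) · a³ = a
  (a³)⁴: a · a³ = e
  (a³)⁵: e · a³ = a³

Answer: a³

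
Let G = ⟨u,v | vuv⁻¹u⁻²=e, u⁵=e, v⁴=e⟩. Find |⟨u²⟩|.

|⟨u²⟩| equals the order of u². Compute successive powers until reaching e:
  (u²)¹ = u², (u²)² = u⁴, (u²)³ = u, (u²)⁴ = u³, (u²)⁵ = e.
The smallest positive k with (u²)ᵏ = e is 5, so |⟨u²⟩| = 5.

Answer: 5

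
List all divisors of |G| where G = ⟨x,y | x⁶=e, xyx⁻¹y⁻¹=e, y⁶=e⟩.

|G| = 36 = 2² · 3². By Lagrange's theorem the order of any subgroup divides 36; the divisors of 36 are 1, 2, 3, 4, 6, 9, 12, 18, 36.

Answer: 1, 2, 3, 4, 6, 9, 12, 18, 36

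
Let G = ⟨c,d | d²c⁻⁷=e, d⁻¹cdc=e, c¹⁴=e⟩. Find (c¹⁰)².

Compute successive powers of (c¹⁰), reducing at each step:
  (c¹⁰)²: (c¹⁰) · c¹⁰ = c⁶

Answer: c⁶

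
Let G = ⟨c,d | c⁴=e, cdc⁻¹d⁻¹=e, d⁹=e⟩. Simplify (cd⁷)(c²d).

Compute (cd⁷) · (c²d) by multiplying left to right and reducing via the relations at each step:
  (cd⁷) · c² = c³d⁷
  (c³d⁷) · d = c³d⁸

Answer: c³d⁸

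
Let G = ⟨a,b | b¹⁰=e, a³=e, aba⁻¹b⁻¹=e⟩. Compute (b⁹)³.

Compute successive powers of (b⁹), reducing at each step:
  (b⁹)²: (b⁹) · b⁹ = b⁸
  (b⁹)³: (b⁸) · b⁹ = b⁷

Answer: b⁷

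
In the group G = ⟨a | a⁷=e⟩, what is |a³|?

Compute successive powers until reaching e:
  (a³)¹ = a³, (a³)² = a⁶, (a³)³ = a², (a³)⁴ = a⁵, (a³)⁵ = a, (a³)⁶ = a⁴, (a³)⁷ = e.
The smallest positive k with (a³)ᵏ = e is 7.

Answer: 7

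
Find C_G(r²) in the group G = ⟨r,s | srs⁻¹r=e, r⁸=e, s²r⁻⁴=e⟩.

⟨r²⟩ ⊆ C_G(r²) since powers of r² commute with r²; so |C_G(r²)| ≥ |⟨r²⟩| = 4.
By orbit–stabilizer, |C_G(r²)| = |G| / |conj. class of r²| = 16 / 2 = 8.
The 8 elements commuting with r² are {e, r, r², r³, r⁴, r⁵, r⁶, r⁷}.

Answer: {e, r, r², r³, r⁴, r⁵, r⁶, r⁷}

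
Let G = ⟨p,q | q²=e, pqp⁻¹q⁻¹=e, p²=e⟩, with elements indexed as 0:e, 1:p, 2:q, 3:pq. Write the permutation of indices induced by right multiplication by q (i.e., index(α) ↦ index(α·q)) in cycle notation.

(0 2)(1 3)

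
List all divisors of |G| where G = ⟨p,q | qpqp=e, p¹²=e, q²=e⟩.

|G| = 24 = 2³ · 3. By Lagrange's theorem the order of any subgroup divides 24; the divisors of 24 are 1, 2, 3, 4, 6, 8, 12, 24.

Answer: 1, 2, 3, 4, 6, 8, 12, 24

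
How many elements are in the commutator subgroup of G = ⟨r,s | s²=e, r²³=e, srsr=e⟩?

G' = [G, G] is generated by all commutators. The generator-pair commutators are: [r, s] = r².
The subgroup they normally generate is {e, r, r², r³, r⁴, r⁵, r⁶, r⁷, r⁸, r⁹, r¹⁰, r¹¹, r¹², r¹³, r¹⁴, r¹⁵, r¹⁶, r¹⁷, r¹⁸, r¹⁹, r²⁰, r²¹, r²²}, of order 23.
Check: |G/G'| = 46/23 = 2 is the order of the abelianisation.

Answer: 23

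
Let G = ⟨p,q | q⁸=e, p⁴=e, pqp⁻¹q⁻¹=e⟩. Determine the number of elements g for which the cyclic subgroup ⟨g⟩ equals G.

⟨g⟩ = G would require ord(g) = |G| = 32, but the maximum element order in G is 8 < 32. So G is not cyclic and no single element generates it: the count is 0.

Answer: 0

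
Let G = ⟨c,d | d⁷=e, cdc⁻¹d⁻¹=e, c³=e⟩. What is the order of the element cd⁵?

Compute successive powers until reaching e:
  (cd⁵)¹ = cd⁵, (cd⁵)² = c²d³, (cd⁵)³ = d, (cd⁵)⁴ = cd⁶, (cd⁵)⁵ = c²d⁴, (cd⁵)⁶ = d², (cd⁵)⁷ = c, (cd⁵)⁸ = c²d⁵, (cd⁵)⁹ = d³, (cd⁵)¹⁰ = cd, (cd⁵)¹¹ = c²d⁶, (cd⁵)¹² = d⁴, (cd⁵)¹³ = cd², (cd⁵)¹⁴ = c², (cd⁵)¹⁵ = d⁵, (cd⁵)¹⁶ = cd³, (cd⁵)¹⁷ = c²d, (cd⁵)¹⁸ = d⁶, (cd⁵)¹⁹ = cd⁴, (cd⁵)²⁰ = c²d², (cd⁵)²¹ = e.
The smallest positive k with (cd⁵)ᵏ = e is 21.

Answer: 21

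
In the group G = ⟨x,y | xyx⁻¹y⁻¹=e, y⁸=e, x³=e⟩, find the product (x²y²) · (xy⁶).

Compute (x²y²) · (xy⁶) by multiplying left to right and reducing via the relations at each step:
  (x²y²) · x = y²
  (y²) · y⁶ = e

Answer: e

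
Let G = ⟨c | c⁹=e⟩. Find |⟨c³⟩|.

|⟨c³⟩| equals the order of c³. Compute successive powers until reaching e:
  (c³)¹ = c³, (c³)² = c⁶, (c³)³ = e.
The smallest positive k with (c³)ᵏ = e is 3, so |⟨c³⟩| = 3.

Answer: 3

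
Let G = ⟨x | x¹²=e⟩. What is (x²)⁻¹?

The order of (x²) is 6 (smallest k with (x²)ᵏ = e), so (x²)⁻¹ = (x²)⁵ = x¹⁰.
Check: (x²) · (x¹⁰) → (x²) · x¹⁰ = e, giving e as required.

Answer: x¹⁰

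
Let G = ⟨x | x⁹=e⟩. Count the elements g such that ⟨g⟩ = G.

G is cyclic of order 9. An element generates G iff its order is 9, and a cyclic group of order 9 has exactly φ(9) = 6 such elements.

Answer: 6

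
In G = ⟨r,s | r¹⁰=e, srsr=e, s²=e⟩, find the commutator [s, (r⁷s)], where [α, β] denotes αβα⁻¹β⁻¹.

[s, (r⁷s)] = s·(r⁷s)·s⁻¹·(r⁷s)⁻¹.
  s · (r⁷s) = r³
  (r³) · s = r³s
  (r³s) · (r⁷s) = r⁶

Answer: r⁶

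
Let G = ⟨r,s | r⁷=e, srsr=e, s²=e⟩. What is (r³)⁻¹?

The order of (r³) is 7 (smallest k with (r³)ᵏ = e), so (r³)⁻¹ = (r³)⁶ = r⁴.
Check: (r³) · (r⁴) → (r³) · r⁴ = e, giving e as required.

Answer: r⁴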